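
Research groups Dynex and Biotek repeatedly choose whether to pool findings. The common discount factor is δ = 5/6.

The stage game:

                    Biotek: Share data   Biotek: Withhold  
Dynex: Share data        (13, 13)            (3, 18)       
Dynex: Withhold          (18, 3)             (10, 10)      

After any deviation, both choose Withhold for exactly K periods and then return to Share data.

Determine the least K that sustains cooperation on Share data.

Need Σ_{k=1}^{K} δ^k ≥ (18−13)/(13−10) = 1.6667 at δ = 5/6.
At K = 2 the sum is 1.5278 < 1.6667; at K = 3 it is 2.1065 ≥ 1.6667.
So the minimum punishment length is K = 3.

3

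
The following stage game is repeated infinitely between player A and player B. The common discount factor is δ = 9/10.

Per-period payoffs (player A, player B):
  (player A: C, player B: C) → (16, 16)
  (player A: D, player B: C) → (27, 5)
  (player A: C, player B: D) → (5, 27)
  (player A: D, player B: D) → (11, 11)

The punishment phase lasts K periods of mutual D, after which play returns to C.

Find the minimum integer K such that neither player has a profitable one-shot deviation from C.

No profitable deviation requires (16−11)(δ+…+δ^K) ≥ 27−16, i.e. δ+…+δ^K ≥ 11/5 ≈ 2.2000.
With δ = 9/10, the partial sums are K=1: 0.9000, K=2: 1.7100, K=3: 2.4390.
K = 3 is the first length at which the sum reaches 2.2000.

3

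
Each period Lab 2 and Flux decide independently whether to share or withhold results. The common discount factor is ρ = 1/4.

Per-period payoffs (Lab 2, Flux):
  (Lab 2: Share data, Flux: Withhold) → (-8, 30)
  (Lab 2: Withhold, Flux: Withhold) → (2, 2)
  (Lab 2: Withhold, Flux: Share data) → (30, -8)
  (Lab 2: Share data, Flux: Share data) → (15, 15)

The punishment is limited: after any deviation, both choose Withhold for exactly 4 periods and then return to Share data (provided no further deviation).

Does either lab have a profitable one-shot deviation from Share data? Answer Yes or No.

Comparing payoff streams over the 5 periods until play realigns: cooperate → 15(1+ρ+…+ρ^4); deviate → 30 + 2(ρ+…+ρ^4).
Cooperation is sustained iff (15−2)(ρ+…+ρ^4) ≥ 30−15.
ρ+…+ρ^4 = 1/4·(1−(1/4)^4)/(1−1/4) = 0.3320, and (30−15)/(15−2) = 1.1538.
0.3320 < 1.1538, so cooperation is not sustainable.

Yes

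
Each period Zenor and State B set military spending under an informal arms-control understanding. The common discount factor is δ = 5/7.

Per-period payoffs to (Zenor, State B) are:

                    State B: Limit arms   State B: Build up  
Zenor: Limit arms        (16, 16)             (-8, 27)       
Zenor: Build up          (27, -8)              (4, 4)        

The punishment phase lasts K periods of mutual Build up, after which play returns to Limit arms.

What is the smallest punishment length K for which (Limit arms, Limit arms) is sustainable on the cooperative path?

No profitable deviation requires (16−4)(δ+…+δ^K) ≥ 27−16, i.e. δ+…+δ^K ≥ 11/12 ≈ 0.9167.
With δ = 5/7, the partial sums are K=1: 0.7143, K=2: 1.2245.
K = 2 is the first length at which the sum reaches 0.9167.

2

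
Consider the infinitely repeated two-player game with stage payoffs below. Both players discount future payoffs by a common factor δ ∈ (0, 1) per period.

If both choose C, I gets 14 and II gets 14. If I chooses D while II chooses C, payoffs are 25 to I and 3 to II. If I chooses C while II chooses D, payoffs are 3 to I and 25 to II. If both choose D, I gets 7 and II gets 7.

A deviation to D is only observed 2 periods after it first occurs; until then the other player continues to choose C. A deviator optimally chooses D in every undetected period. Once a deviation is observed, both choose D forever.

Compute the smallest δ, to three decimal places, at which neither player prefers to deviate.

A deviator earns 25 for 2 periods, then 7 forever; cooperating earns 14 forever. Multiplying the IC by (1−δ):
14 ≥ 25(1−δ^2) + 7δ^2, so 18·δ^2 ≥ 11 and δ^2 ≥ 11/18.
δ ≥ (11/18)^(1/2) ≈ 0.782.

0.782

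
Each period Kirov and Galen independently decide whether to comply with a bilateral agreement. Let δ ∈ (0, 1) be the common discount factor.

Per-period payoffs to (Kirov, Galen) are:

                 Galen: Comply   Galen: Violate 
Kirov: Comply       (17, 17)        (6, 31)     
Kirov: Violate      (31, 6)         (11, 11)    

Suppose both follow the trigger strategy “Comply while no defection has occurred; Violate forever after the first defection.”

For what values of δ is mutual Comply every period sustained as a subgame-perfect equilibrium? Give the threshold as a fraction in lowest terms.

One-period gain from deviating is 31 − 17 = 14. The loss is 17 − 11 = 6 in every subsequent period, with present value 6·δ/(1−δ).
Deviation is unprofitable when 6·δ/(1−δ) ≥ 14, i.e. δ/(1−δ) ≥ 7/3.
Equivalently δ ≥ 14/(14+6) = 7/10.

7/10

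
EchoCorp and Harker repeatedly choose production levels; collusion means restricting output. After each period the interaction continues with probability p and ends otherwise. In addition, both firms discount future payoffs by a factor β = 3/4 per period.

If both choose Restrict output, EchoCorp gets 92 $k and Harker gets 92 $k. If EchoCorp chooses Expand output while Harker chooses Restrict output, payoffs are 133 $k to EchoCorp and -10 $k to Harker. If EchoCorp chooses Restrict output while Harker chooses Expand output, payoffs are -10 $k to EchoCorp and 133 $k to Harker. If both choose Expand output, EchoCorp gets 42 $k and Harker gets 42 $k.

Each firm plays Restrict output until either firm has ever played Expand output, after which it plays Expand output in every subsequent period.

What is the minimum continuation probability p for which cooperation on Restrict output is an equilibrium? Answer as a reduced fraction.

With continuation probability p and discount β, the effective per-period discount factor is βp.
Grim-trigger IC: βp ≥ (133−92)/(133−42) = 41/91.
So p ≥ (41/91)/(3/4) = 164/273.

164/273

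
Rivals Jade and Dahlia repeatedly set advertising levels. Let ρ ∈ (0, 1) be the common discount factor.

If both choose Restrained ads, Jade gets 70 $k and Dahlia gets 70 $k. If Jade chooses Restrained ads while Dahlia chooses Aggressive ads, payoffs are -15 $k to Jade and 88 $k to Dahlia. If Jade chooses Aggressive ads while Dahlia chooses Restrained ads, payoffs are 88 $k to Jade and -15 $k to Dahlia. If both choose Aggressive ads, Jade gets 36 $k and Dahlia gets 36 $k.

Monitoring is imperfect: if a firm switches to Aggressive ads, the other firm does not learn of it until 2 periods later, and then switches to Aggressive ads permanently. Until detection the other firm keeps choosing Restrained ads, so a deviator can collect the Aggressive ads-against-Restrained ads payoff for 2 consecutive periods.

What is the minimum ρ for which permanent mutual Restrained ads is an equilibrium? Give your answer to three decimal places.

The best deviation is to choose Aggressive ads for all 2 undetected periods, earning 88 each, then 36 forever once detected.
Deviation value: 88(1−ρ^2)/(1−ρ) + 36ρ^2/(1−ρ); cooperation value: 70/(1−ρ).
IC: 70 ≥ 88(1−ρ^2) + 36ρ^2 = 88 − 52ρ^2.
So ρ^2 ≥ 18/52 = 9/26, giving ρ ≥ (9/26)^(1/2) ≈ 0.588.

0.588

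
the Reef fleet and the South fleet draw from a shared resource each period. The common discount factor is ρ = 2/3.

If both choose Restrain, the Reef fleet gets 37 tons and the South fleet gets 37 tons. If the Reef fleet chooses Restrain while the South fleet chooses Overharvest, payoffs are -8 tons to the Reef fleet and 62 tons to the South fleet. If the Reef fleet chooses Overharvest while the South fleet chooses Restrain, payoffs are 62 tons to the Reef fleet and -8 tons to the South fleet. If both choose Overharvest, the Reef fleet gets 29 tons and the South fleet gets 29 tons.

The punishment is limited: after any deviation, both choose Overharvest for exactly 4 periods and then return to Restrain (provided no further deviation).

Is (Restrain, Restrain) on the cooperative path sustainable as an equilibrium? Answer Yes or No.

No

IC: ρ+…+ρ^4 ≥ (62−37)/(37−29) = 25/8.
At ρ = 2/3: partial sum = 1.6049 < 3.1250. Cooperation not sustainable.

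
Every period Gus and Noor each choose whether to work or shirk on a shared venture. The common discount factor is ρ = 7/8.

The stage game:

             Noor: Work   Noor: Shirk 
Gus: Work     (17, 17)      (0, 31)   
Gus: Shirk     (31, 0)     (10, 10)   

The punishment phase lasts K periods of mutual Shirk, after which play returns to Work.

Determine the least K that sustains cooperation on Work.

3

IC: ρ(1−ρ^K)/(1−ρ) ≥ (31−17)/(17−10) = 2.
With ρ = 7/8: need 1 − ρ^K ≥ 2·(1−7/8)/(7/8), i.e. ρ^K ≤ 0.7143.
Since (7/8)^2 = 0.7656 and (7/8)^3 = 0.6699, the smallest such K is 3.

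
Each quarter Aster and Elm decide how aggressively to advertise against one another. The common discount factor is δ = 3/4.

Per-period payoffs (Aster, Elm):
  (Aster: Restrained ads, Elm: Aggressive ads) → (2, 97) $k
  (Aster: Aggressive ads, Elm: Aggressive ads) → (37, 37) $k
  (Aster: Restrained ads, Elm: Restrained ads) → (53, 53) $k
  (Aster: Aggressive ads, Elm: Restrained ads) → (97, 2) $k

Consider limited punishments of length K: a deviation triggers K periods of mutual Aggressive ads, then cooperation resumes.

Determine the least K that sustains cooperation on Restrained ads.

9

Need Σ_{k=1}^{K} δ^k ≥ (97−53)/(53−37) = 2.7500 at δ = 3/4.
At K = 8 the sum is 2.6997 < 2.7500; at K = 9 it is 2.7747 ≥ 2.7500.
So the minimum punishment length is K = 9.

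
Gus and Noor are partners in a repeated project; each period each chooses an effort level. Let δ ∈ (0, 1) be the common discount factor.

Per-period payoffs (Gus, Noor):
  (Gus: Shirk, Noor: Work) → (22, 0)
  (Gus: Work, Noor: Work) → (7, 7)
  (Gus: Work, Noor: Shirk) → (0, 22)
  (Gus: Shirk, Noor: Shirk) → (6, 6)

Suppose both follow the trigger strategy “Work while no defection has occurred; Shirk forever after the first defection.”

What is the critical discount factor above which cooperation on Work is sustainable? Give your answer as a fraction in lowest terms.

15/16

Under grim trigger the critical discount factor is (T−C)/(T−P) with T = 22, C = 7, P = 6.
δ* = (22−7)/(22−6) = 15/16.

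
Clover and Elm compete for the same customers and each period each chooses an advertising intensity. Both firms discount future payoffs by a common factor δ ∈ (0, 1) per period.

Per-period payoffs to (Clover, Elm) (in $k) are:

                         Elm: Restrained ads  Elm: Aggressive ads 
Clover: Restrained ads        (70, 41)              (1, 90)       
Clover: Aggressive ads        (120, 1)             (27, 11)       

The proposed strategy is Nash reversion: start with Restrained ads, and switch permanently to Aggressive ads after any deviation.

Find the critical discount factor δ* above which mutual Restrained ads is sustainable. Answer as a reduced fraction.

49/79

Clover: cooperation gives 70 each period; deviation gives 120 once then 27 forever.
  70/(1−δ) ≥ 120 + 27δ/(1−δ) ⇒ δ ≥ 50/93.
Elm: cooperation gives 41 each period; deviation gives 90 once then 11 forever.
  δ ≥ 49/79.
Both must hold, so the binding constraint is Elm's: δ ≥ 49/79.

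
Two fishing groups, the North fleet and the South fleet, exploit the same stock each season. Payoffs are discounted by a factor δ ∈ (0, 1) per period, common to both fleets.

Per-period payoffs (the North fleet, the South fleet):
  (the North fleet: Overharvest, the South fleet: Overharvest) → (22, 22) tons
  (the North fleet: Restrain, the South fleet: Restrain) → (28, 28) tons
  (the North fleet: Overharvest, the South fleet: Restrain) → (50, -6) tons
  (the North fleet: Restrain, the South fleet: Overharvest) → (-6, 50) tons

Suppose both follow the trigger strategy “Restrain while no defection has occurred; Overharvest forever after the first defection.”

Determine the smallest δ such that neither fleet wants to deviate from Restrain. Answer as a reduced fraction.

11/14

One-period gain from deviating is 50 − 28 = 22. The loss is 28 − 22 = 6 in every subsequent period, with present value 6·δ/(1−δ).
Deviation is unprofitable when 6·δ/(1−δ) ≥ 22, i.e. δ/(1−δ) ≥ 11/3.
Equivalently δ ≥ 22/(22+6) = 11/14.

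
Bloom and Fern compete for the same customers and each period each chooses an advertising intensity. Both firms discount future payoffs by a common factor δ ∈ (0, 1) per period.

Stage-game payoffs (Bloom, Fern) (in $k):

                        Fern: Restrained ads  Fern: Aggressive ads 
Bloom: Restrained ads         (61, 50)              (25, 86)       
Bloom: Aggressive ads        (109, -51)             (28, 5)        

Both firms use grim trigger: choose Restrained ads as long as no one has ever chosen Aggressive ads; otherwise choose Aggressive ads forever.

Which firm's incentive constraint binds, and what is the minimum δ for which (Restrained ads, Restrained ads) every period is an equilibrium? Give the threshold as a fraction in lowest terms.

For Bloom: deviation gain 109−61 = 48, per-period punishment loss 61−28 = 33. IC gives δ ≥ 48/81 = 16/27.
For Fern: gain 36, loss 45 per period, so δ ≥ 36/81 = 4/9.
The tighter constraint is Bloom's, so cooperation needs δ ≥ 16/27.

Bloom; δ ≥ 16/27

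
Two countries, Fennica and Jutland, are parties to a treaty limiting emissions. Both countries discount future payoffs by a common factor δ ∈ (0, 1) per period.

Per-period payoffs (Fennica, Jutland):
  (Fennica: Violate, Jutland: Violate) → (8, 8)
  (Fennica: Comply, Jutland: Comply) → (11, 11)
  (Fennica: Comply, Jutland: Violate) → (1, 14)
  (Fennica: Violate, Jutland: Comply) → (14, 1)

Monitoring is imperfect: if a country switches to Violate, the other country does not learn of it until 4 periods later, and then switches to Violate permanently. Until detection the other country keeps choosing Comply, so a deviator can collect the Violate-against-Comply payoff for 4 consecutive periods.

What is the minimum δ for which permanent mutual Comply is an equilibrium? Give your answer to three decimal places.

0.841

Deviating for the 4 undetected periods gains 14−11 = 3 per period over cooperation, then loses 11−8 = 3 per period forever once punishment starts.
Gain: 3(1 + δ + … + δ^3); loss: 3·δ^4/(1−δ).
No profitable deviation ⇔ 3(1−δ^4) ≤ 3·δ^4, i.e. δ^4 ≥ 3/(3+3) = 1/2.
Hence δ ≥ (1/2)^(1/4) ≈ 0.841.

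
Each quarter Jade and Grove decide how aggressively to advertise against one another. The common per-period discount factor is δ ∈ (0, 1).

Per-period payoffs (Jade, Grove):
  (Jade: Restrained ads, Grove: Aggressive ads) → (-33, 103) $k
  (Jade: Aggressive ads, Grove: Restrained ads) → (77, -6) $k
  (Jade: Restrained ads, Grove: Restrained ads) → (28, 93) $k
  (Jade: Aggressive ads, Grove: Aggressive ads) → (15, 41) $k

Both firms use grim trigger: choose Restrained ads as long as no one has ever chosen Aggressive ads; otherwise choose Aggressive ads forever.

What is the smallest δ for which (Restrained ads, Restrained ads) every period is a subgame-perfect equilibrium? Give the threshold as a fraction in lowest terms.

For Jade: deviation gain 77−28 = 49, per-period punishment loss 28−15 = 13. IC gives δ ≥ 49/62.
For Grove: gain 10, loss 52 per period, so δ ≥ 10/62 = 5/31.
The tighter constraint is Jade's, so cooperation needs δ ≥ 49/62.

49/62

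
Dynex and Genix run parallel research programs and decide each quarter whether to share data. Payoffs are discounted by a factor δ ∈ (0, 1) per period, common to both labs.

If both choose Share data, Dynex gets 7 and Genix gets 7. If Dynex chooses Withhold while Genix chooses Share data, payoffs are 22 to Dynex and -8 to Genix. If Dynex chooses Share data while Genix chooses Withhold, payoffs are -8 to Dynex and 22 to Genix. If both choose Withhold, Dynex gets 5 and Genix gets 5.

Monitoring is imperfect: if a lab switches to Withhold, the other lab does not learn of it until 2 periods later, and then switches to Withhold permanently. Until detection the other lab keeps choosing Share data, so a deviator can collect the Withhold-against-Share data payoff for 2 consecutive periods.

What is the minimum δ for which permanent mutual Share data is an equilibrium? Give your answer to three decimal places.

Deviating for the 2 undetected periods gains 22−7 = 15 per period over cooperation, then loses 7−5 = 2 per period forever once punishment starts.
Gain: 15(1 + δ + … + δ^1); loss: 2·δ^2/(1−δ).
No profitable deviation ⇔ 15(1−δ^2) ≤ 2·δ^2, i.e. δ^2 ≥ 15/(15+2) = 15/17.
Hence δ ≥ (15/17)^(1/2) ≈ 0.939.

0.939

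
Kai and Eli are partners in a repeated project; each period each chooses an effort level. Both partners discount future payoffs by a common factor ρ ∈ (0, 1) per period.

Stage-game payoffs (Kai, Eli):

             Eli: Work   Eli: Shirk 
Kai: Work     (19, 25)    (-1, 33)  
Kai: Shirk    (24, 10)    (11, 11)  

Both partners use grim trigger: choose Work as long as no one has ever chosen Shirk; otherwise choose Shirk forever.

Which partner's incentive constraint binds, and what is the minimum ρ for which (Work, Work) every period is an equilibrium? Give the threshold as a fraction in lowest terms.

Kai; ρ ≥ 5/13

For Kai: deviation gain 24−19 = 5, per-period punishment loss 19−11 = 8. IC gives ρ ≥ 5/13.
For Eli: gain 8, loss 14 per period, so ρ ≥ 8/22 = 4/11.
The tighter constraint is Kai's, so cooperation needs ρ ≥ 5/13.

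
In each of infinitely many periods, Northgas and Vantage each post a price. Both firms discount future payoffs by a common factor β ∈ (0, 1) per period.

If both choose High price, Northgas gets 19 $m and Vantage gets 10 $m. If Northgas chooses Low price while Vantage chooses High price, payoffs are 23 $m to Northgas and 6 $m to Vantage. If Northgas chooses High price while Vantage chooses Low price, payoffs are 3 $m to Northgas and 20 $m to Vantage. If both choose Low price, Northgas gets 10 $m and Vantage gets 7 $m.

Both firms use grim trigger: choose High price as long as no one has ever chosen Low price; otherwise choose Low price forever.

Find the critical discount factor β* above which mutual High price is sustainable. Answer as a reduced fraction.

10/13

Northgas's threshold: (23−19)/(23−10) = 4/13.
Vantage's threshold: (20−10)/(20−7) = 10/13.
4/13 < 10/13, so Vantage binds and β* = 10/13.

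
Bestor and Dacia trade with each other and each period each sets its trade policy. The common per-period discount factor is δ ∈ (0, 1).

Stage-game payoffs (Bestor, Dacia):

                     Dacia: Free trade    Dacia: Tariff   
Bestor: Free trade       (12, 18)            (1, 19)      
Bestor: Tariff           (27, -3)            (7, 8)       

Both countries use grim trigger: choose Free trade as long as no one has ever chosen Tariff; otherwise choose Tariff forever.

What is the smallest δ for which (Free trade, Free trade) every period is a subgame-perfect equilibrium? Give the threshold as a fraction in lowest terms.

Bestor's threshold: (27−12)/(27−7) = 3/4.
Dacia's threshold: (19−18)/(19−8) = 1/11.
3/4 > 1/11, so Bestor binds and δ* = 3/4.

3/4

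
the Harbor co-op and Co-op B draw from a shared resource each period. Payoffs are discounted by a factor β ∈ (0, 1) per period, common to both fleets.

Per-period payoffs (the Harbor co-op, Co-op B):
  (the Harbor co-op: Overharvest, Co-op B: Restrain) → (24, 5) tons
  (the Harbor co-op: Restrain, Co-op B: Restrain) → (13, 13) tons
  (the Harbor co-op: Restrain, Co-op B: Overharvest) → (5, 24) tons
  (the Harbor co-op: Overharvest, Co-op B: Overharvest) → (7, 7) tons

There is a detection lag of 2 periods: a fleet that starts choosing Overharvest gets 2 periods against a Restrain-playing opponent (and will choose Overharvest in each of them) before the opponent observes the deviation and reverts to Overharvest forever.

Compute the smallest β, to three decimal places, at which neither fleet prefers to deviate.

The best deviation is to choose Overharvest for all 2 undetected periods, earning 24 each, then 7 forever once detected.
Deviation value: 24(1−β^2)/(1−β) + 7β^2/(1−β); cooperation value: 13/(1−β).
IC: 13 ≥ 24(1−β^2) + 7β^2 = 24 − 17β^2.
So β^2 ≥ 11/17, giving β ≥ (11/17)^(1/2) ≈ 0.804.

0.804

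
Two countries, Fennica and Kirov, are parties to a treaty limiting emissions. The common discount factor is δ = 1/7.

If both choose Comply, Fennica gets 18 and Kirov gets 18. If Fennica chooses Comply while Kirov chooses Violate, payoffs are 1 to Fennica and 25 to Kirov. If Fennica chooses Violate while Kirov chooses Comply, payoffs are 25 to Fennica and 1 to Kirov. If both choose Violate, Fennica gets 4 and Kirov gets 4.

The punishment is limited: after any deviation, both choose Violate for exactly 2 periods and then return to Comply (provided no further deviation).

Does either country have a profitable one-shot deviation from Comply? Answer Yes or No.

Comparing payoff streams over the 3 periods until play realigns: cooperate → 18(1+δ+…+δ^2); deviate → 25 + 4(δ+…+δ^2).
Cooperation is sustained iff (18−4)(δ+…+δ^2) ≥ 25−18.
δ+…+δ^2 = 1/7·(1−(1/7)^2)/(1−1/7) = 0.1633, and (25−18)/(18−4) = 0.5000.
0.1633 < 0.5000, so cooperation is not sustainable.

Yes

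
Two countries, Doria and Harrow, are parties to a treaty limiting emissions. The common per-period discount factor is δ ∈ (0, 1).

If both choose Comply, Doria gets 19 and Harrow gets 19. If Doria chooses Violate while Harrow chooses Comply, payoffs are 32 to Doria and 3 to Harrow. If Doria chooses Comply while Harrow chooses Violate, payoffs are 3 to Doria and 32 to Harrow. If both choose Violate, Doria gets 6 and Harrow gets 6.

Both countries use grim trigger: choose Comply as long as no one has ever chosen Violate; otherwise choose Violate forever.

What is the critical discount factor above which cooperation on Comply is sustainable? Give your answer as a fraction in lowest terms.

One-period gain from deviating is 32 − 19 = 13. The loss is 19 − 6 = 13 in every subsequent period, with present value 13·δ/(1−δ).
Deviation is unprofitable when 13·δ/(1−δ) ≥ 13, i.e. δ/(1−δ) ≥ 1.
Equivalently δ ≥ 13/(13+13) = 1/2.

1/2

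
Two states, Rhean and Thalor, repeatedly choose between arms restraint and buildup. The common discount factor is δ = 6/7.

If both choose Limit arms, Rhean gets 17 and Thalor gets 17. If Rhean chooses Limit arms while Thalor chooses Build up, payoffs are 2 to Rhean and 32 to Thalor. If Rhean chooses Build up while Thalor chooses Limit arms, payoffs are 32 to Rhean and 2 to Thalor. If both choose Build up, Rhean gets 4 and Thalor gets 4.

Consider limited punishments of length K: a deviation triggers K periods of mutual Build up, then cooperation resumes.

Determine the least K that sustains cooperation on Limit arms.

2

No profitable deviation requires (17−4)(δ+…+δ^K) ≥ 32−17, i.e. δ+…+δ^K ≥ 15/13 ≈ 1.1538.
With δ = 6/7, the partial sums are K=1: 0.8571, K=2: 1.5918.
K = 2 is the first length at which the sum reaches 1.1538.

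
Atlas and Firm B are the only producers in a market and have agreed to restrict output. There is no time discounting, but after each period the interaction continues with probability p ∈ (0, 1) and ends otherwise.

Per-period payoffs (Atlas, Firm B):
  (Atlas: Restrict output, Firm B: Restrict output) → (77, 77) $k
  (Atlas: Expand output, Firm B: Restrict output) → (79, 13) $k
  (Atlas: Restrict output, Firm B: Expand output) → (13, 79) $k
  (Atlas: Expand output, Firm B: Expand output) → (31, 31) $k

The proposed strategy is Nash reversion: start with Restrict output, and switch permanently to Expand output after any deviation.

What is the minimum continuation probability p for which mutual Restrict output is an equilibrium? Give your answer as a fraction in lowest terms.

Expected cooperation value is 77 + p·77 + p²·77 + … = 77/(1−p); deviation gives 79 + p·31/(1−p).
77 ≥ 79(1−p) + 31p ⇒ 48p ≥ 2 ⇒ p ≥ 2/48 = 1/24.

1/24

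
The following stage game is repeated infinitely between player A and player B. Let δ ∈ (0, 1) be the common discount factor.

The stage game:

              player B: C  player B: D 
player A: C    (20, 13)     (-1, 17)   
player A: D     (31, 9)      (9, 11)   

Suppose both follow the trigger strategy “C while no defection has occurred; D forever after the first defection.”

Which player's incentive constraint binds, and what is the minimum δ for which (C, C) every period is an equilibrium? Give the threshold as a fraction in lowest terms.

player B; δ ≥ 2/3

player A: cooperation gives 20 each period; deviation gives 31 once then 9 forever.
  20/(1−δ) ≥ 31 + 9δ/(1−δ) ⇒ δ ≥ 11/22 = 1/2.
player B: cooperation gives 13 each period; deviation gives 17 once then 11 forever.
  δ ≥ 4/6 = 2/3.
Both must hold, so the binding constraint is player B's: δ ≥ 2/3.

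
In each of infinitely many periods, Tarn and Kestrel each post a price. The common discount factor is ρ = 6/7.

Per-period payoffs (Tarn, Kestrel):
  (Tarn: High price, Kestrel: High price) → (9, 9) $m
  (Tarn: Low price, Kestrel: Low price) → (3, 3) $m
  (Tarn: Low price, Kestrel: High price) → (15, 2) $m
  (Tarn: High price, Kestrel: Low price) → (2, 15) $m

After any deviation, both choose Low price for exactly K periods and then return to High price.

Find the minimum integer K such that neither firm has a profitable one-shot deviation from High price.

No profitable deviation requires (9−3)(ρ+…+ρ^K) ≥ 15−9, i.e. ρ+…+ρ^K ≥ 1 ≈ 1.0000.
With ρ = 6/7, the partial sums are K=1: 0.8571, K=2: 1.5918.
K = 2 is the first length at which the sum reaches 1.0000.

2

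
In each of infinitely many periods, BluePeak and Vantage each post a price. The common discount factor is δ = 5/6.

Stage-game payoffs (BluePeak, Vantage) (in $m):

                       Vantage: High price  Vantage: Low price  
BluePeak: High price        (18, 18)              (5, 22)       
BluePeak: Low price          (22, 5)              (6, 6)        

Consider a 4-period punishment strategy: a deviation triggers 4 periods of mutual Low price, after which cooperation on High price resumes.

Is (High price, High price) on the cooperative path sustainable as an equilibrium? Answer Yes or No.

IC: δ+…+δ^4 ≥ (22−18)/(18−6) = 1/3.
At δ = 5/6: partial sum = 2.5887 ≥ 0.3333. Cooperation sustainable.

Yes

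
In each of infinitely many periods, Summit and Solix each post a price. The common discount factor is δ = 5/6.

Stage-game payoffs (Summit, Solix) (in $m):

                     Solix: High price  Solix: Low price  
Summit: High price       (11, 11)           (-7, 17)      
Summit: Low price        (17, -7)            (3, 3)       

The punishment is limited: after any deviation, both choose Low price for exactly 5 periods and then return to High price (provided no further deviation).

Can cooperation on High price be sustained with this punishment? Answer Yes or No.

Comparing payoff streams over the 6 periods until play realigns: cooperate → 11(1+δ+…+δ^5); deviate → 17 + 3(δ+…+δ^5).
Cooperation is sustained iff (11−3)(δ+…+δ^5) ≥ 17−11.
δ+…+δ^5 = 5/6·(1−(5/6)^5)/(1−5/6) = 2.9906, and (17−11)/(11−3) = 0.7500.
2.9906 ≥ 0.7500, so cooperation is sustainable.

Yes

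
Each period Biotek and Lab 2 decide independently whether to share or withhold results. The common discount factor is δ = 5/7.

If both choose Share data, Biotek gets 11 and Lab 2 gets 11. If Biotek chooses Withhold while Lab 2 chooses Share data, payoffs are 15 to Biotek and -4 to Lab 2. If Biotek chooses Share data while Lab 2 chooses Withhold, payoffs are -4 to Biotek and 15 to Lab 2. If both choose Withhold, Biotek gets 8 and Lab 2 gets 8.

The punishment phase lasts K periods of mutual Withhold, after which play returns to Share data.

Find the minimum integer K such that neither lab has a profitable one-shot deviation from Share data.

3

No profitable deviation requires (11−8)(δ+…+δ^K) ≥ 15−11, i.e. δ+…+δ^K ≥ 4/3 ≈ 1.3333.
With δ = 5/7, the partial sums are K=1: 0.7143, K=2: 1.2245, K=3: 1.5889.
K = 3 is the first length at which the sum reaches 1.3333.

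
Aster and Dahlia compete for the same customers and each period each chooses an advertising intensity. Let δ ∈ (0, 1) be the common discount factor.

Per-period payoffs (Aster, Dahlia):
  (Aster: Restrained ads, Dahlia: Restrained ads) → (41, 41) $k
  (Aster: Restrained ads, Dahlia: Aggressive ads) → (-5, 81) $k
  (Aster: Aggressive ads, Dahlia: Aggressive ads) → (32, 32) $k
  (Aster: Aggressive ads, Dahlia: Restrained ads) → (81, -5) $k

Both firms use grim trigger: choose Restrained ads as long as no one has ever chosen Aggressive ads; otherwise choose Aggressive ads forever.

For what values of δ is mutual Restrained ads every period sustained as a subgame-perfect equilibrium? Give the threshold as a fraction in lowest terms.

41/(1−δ) ≥ 81 + 32δ/(1−δ)
41 ≥ 81 − 49δ
δ ≥ 40/49.

40/49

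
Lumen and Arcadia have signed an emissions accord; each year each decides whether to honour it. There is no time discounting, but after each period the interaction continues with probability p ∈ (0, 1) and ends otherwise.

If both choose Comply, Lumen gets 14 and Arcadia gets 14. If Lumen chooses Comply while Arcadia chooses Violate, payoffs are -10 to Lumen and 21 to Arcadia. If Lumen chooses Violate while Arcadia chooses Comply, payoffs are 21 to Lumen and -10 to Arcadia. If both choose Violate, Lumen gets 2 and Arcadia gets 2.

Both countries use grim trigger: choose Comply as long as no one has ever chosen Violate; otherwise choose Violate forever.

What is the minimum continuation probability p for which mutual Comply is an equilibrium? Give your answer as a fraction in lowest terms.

7/19

Expected cooperation value is 14 + p·14 + p²·14 + … = 14/(1−p); deviation gives 21 + p·2/(1−p).
14 ≥ 21(1−p) + 2p ⇒ 19p ≥ 7 ⇒ p ≥ 7/19.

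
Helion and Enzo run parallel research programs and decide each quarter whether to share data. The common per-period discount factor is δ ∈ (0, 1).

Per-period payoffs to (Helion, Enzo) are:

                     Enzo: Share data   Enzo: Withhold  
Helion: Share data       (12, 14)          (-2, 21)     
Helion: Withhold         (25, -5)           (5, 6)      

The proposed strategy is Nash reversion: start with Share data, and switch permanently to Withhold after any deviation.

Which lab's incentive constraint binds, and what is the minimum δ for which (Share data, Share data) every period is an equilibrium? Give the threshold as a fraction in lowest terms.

Helion: cooperation gives 12 each period; deviation gives 25 once then 5 forever.
  12/(1−δ) ≥ 25 + 5δ/(1−δ) ⇒ δ ≥ 13/20.
Enzo: cooperation gives 14 each period; deviation gives 21 once then 6 forever.
  δ ≥ 7/15.
Both must hold, so the binding constraint is Helion's: δ ≥ 13/20.

Helion; δ ≥ 13/20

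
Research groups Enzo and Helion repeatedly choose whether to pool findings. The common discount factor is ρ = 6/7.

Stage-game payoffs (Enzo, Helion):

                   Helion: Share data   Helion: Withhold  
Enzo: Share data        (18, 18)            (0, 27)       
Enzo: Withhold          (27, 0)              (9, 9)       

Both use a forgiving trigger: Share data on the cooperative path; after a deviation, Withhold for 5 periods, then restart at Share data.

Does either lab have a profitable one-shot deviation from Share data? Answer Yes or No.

No

A one-shot deviation gives 27 now, then 9 for 5 periods, then back to 18.
Gain from deviating: (27−18) today; loss: (18−9) in each of the next 5 periods.
No-deviation condition: (18−9)(ρ+…+ρ^5) ≥ 27−18, i.e. ρ+…+ρ^5 ≥ 1.
At ρ = 6/7: ρ+…+ρ^5 = 3.2240 ≥ 1.0000.
So cooperation is sustainable.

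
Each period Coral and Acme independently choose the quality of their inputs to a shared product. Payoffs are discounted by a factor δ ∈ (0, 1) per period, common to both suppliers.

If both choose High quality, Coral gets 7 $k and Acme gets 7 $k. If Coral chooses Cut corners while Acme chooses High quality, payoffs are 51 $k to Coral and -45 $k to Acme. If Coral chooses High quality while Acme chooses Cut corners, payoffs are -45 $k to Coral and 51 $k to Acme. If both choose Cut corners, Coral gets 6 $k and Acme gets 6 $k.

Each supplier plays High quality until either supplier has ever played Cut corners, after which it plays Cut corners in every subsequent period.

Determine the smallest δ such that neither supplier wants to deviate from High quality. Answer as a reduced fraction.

44/45

7/(1−δ) ≥ 51 + 6δ/(1−δ)
7 ≥ 51 − 45δ
δ ≥ 44/45.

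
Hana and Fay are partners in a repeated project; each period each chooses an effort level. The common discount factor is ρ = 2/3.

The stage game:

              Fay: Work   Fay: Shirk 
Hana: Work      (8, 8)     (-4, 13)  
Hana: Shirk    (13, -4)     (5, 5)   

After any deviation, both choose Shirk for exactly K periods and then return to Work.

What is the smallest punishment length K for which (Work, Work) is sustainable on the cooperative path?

Need Σ_{k=1}^{K} ρ^k ≥ (13−8)/(8−5) = 1.6667 at ρ = 2/3.
At K = 4 the sum is 1.6049 < 1.6667; at K = 5 it is 1.7366 ≥ 1.6667.
So the minimum punishment length is K = 5.

5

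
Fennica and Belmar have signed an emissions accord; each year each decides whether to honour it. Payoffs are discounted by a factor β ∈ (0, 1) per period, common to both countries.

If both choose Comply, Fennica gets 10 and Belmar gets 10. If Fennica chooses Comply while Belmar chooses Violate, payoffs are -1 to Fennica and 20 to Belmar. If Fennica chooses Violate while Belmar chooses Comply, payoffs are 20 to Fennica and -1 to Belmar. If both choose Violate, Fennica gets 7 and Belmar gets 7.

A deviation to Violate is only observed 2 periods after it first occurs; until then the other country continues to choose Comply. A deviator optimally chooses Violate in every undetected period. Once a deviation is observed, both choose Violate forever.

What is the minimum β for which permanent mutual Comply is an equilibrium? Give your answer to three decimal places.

A deviator earns 20 for 2 periods, then 7 forever; cooperating earns 10 forever. Multiplying the IC by (1−β):
10 ≥ 20(1−β^2) + 7β^2, so 13·β^2 ≥ 10 and β^2 ≥ 10/13.
β ≥ (10/13)^(1/2) ≈ 0.877.

0.877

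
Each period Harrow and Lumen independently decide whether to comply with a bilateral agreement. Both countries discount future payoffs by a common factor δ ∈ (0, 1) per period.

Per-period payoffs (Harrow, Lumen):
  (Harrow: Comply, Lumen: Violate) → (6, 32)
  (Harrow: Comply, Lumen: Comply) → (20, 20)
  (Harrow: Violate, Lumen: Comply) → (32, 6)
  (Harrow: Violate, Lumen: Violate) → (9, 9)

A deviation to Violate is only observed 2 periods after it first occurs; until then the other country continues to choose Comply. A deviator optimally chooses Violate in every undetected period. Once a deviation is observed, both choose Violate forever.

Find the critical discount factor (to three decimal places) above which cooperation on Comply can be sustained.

The best deviation is to choose Violate for all 2 undetected periods, earning 32 each, then 9 forever once detected.
Deviation value: 32(1−δ^2)/(1−δ) + 9δ^2/(1−δ); cooperation value: 20/(1−δ).
IC: 20 ≥ 32(1−δ^2) + 9δ^2 = 32 − 23δ^2.
So δ^2 ≥ 12/23, giving δ ≥ (12/23)^(1/2) ≈ 0.722.

0.722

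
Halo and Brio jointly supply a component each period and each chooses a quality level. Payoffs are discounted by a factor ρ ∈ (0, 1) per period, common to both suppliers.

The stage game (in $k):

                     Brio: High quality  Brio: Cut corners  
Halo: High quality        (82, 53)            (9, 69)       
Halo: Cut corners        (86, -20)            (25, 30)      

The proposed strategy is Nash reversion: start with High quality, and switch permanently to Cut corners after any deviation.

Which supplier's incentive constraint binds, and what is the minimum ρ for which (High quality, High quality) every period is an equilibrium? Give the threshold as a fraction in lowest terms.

For Halo: deviation gain 86−82 = 4, per-period punishment loss 82−25 = 57. IC gives ρ ≥ 4/61.
For Brio: gain 16, loss 23 per period, so ρ ≥ 16/39.
The tighter constraint is Brio's, so cooperation needs ρ ≥ 16/39.

Brio; ρ ≥ 16/39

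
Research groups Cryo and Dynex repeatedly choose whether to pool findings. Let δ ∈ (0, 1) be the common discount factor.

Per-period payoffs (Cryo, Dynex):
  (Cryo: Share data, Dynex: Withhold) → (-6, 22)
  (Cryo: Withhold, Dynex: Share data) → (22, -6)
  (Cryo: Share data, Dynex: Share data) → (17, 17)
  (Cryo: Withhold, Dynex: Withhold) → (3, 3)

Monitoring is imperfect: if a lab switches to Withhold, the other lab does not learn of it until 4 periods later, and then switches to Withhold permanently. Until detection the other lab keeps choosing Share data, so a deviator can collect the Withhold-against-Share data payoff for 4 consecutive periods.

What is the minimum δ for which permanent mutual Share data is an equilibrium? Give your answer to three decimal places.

0.716

Deviating for the 4 undetected periods gains 22−17 = 5 per period over cooperation, then loses 17−3 = 14 per period forever once punishment starts.
Gain: 5(1 + δ + … + δ^3); loss: 14·δ^4/(1−δ).
No profitable deviation ⇔ 5(1−δ^4) ≤ 14·δ^4, i.e. δ^4 ≥ 5/(5+14) = 5/19.
Hence δ ≥ (5/19)^(1/4) ≈ 0.716.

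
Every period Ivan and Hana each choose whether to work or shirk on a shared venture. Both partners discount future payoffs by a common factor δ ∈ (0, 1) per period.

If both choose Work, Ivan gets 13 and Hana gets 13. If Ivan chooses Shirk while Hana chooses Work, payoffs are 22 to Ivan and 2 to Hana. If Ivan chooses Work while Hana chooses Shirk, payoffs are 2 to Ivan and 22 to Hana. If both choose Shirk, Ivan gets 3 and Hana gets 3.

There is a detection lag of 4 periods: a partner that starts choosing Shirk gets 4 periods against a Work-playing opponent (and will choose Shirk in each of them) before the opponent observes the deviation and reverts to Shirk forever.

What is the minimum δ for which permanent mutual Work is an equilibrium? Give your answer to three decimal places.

Deviating for the 4 undetected periods gains 22−13 = 9 per period over cooperation, then loses 13−3 = 10 per period forever once punishment starts.
Gain: 9(1 + δ + … + δ^3); loss: 10·δ^4/(1−δ).
No profitable deviation ⇔ 9(1−δ^4) ≤ 10·δ^4, i.e. δ^4 ≥ 9/(9+10) = 9/19.
Hence δ ≥ (9/19)^(1/4) ≈ 0.830.

0.830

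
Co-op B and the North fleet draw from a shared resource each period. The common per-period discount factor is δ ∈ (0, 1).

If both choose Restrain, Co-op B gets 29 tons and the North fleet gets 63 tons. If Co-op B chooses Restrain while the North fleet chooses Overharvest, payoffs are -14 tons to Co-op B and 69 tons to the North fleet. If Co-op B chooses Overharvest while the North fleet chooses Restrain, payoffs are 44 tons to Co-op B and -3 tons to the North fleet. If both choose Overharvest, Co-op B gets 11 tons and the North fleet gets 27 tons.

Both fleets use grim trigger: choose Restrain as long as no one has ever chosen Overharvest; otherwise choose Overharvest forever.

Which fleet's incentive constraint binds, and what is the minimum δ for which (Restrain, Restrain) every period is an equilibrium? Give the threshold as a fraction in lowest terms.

For Co-op B: deviation gain 44−29 = 15, per-period punishment loss 29−11 = 18. IC gives δ ≥ 15/33 = 5/11.
For the North fleet: gain 6, loss 36 per period, so δ ≥ 6/42 = 1/7.
The tighter constraint is Co-op B's, so cooperation needs δ ≥ 5/11.

Co-op B; δ ≥ 5/11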